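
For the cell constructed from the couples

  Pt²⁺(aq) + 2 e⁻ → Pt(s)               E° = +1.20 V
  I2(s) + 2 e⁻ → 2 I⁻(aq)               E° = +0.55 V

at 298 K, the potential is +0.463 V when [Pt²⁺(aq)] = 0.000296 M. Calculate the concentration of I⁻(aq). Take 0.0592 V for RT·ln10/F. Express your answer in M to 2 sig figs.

0.040 M

Pt²⁺/Pt is the cathode (higher E°); E°cell = +1.20 − (+0.55) = +0.65 V with n = 2.
Rearranging E = E° − (0.0592/n)·log Q gives log Q = 2(+0.65 − (+0.463))/0.0592 = 6.318.
Balancing electrons gives Pt²⁺(aq) + 2 I⁻(aq) → Pt(s) + I2(s); thus Q = 1 / ([Pt²⁺(aq)]·[I⁻(aq)]^2).
Isolating [I⁻(aq)] in Q = 10^{6.318} yields log [I⁻(aq)] = −1.395, i.e. 0.040 M.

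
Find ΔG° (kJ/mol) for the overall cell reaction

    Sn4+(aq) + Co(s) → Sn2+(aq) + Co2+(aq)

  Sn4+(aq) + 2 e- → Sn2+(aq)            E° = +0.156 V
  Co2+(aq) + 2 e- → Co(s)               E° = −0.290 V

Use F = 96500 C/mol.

In the reaction as written Sn4+(aq) is reduced, so the Sn⁴⁺/Sn²⁺ couple is the cathode and Co²⁺/Co is the anode.
E°cell = +0.156 − (−0.290) = +0.446 V; balancing electrons gives n = 2.
ΔG° = −nFE°cell = −(2)(96500)(+0.446) J/mol = −86.1 kJ/mol.

−86.1 kJ/mol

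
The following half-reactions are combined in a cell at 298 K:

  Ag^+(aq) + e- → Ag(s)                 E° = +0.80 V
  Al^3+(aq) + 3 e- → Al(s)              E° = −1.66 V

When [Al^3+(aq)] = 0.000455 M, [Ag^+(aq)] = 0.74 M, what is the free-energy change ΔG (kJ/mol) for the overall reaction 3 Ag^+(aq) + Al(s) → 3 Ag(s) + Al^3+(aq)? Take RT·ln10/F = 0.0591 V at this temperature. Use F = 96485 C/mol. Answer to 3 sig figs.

−729 kJ/mol

E°cell = +0.80 − (−1.66) = +2.46 V; the balanced reaction transfers n = 3 electrons.
Q = [Al^3+(aq)] / [Ag^+(aq)]^3 = 0.00112, so log Q = −2.950 and E = +2.46 − (0.0591/3)(−2.950) = +2.5181 V.
Finally ΔG = −nFE = −(3)(96485 C/mol)(+2.5181 V) = −729 kJ/mol.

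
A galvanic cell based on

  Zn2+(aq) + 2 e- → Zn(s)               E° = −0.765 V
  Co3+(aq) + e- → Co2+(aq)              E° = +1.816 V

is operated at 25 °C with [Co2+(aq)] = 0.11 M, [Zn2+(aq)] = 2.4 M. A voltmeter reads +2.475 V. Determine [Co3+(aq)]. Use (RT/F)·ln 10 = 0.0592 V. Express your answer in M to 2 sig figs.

0.0028 M

Co³⁺/Co²⁺ is the cathode (higher E°); E°cell = +1.816 − (−0.765) = +2.581 V with n = 2.
Rearranging E = E° − (0.0592/n)·log Q gives log Q = 2(+2.581 − (+2.475))/0.0592 = 3.581.
Balancing electrons gives 2 Co3+(aq) + Zn(s) → 2 Co2+(aq) + Zn2+(aq); thus Q = ([Co2+(aq)]^2·[Zn2+(aq)]) / [Co3+(aq)]^2.
Substituting the known concentrations and solving, log [Co3+(aq)] = −2.559 and [Co3+(aq)] = 0.0028 M.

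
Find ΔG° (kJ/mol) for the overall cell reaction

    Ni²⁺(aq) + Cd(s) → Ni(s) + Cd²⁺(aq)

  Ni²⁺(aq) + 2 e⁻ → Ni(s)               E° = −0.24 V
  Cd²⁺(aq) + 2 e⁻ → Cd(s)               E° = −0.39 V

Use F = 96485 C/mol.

In the reaction as written Ni²⁺(aq) is reduced, so the Ni²⁺/Ni couple is the cathode and Cd²⁺/Cd is the anode.
E°cell = −0.24 − (−0.39) = +0.15 V; balancing electrons gives n = 2.
ΔG° = −nFE°cell = −(2)(96485)(+0.15) J/mol = −28.9 kJ/mol.

−28.9 kJ/mol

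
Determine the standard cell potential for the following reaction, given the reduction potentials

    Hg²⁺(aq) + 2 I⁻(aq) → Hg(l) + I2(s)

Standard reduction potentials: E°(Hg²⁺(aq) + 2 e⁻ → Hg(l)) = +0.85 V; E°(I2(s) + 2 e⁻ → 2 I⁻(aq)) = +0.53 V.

+0.32 V

Hg²⁺(aq) gains electrons, so the Hg²⁺/Hg couple is the cathode; the I₂/I⁻ couple is the anode.
E°cell = E°(cathode) − E°(anode) = +0.85 − (+0.53) = +0.32 V.
The positive value indicates the reaction is spontaneous as written.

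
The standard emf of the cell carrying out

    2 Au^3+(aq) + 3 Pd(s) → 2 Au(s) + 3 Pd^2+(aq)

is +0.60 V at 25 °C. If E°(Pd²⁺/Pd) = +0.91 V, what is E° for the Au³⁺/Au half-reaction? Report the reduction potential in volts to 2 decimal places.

In the reaction as written the Au³⁺/Au couple is reduced (cathode) and Pd²⁺/Pd is oxidized (anode), so E°cell = E°(Au³⁺/Au) − E°(Pd²⁺/Pd).
E°(Au³⁺/Au) = E°cell + E°(anode) = +0.60 + (+0.91) = +1.51 V.

+1.51 V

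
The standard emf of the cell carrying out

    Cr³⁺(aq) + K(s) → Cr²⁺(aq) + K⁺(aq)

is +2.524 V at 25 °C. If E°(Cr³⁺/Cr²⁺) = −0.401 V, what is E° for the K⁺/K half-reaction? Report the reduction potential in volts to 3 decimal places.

In the reaction as written the Cr³⁺/Cr²⁺ couple is reduced (cathode) and K⁺/K is oxidized (anode), so E°cell = E°(Cr³⁺/Cr²⁺) − E°(K⁺/K).
E°(K⁺/K) = E°(cathode) − E°cell = −0.401 − (+2.524) = −2.925 V.

−2.925 V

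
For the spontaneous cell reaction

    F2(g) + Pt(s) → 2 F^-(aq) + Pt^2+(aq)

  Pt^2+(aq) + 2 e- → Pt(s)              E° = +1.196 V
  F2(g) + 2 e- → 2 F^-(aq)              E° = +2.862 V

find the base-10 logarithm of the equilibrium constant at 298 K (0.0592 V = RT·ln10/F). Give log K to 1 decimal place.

log K = 56.3

The F₂/F⁻ couple is reduced (cathode); E°cell = +2.862 − (+1.196) = +1.666 V with n = 2.
At equilibrium E = 0, so log K = nE°cell / 0.0592 = (2)(+1.666) / 0.0592 = 56.3.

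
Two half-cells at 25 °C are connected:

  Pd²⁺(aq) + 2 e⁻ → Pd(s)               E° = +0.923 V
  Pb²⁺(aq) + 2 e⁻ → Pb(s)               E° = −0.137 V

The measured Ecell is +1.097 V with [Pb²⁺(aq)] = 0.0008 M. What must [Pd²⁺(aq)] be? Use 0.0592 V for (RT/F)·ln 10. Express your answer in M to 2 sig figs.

Pd²⁺/Pd is the cathode (higher E°); E°cell = +0.923 − (−0.137) = +1.060 V with n = 2.
Since E = E° − (0.0592/n)·log Q, log Q = n(E° − E)/0.0592 = −1.250.
The balanced reaction is Pd²⁺(aq) + Pb(s) → Pd(s) + Pb²⁺(aq), so Q = [Pb²⁺(aq)] / [Pd²⁺(aq)].
Substituting the known concentrations and solving, log [Pd²⁺(aq)] = −1.847 and [Pd²⁺(aq)] = 0.014 M.

0.014 M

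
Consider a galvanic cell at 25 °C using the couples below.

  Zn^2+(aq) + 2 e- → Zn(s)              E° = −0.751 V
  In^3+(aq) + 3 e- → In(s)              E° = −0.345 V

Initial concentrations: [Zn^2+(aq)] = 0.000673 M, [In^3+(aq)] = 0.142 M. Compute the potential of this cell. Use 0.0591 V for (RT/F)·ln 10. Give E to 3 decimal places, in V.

+0.483 V

The In³⁺/In couple has the more positive E°, so it is the cathode; Zn²⁺/Zn is the anode.
The standard potential is −0.345 − (−0.751) = +0.406 V and the balanced reaction transfers n = 6 electrons.
Balancing gives 2 In^3+(aq) + 3 Zn(s) → 2 In(s) + 3 Zn^2+(aq); hence Q = [Zn^2+(aq)]^3 / [In^3+(aq)]^2 = 1.51×10^−8 (log Q = −7.821).
By the Nernst equation, E = +0.406 − (0.0591/6)·(−7.821) = +0.483 V.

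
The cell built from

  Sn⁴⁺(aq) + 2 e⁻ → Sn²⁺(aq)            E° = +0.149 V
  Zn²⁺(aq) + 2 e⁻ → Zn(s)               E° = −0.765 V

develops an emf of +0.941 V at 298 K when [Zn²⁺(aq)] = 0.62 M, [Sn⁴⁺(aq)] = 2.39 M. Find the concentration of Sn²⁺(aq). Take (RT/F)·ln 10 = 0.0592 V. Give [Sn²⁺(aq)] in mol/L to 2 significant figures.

The Sn⁴⁺/Sn²⁺ couple has the larger reduction potential, so it is the cathode: E°cell = +0.149 − (−0.765) = +0.914 V and n = 2.
Since E = E° − (0.0592/n)·log Q, log Q = n(E° − E)/0.0592 = −0.912.
Balancing electrons gives Sn⁴⁺(aq) + Zn(s) → Sn²⁺(aq) + Zn²⁺(aq); thus Q = ([Sn²⁺(aq)]·[Zn²⁺(aq)]) / [Sn⁴⁺(aq)].
Substituting the known concentrations and solving, log [Sn²⁺(aq)] = −0.326 and [Sn²⁺(aq)] = 0.47 M.

0.47 M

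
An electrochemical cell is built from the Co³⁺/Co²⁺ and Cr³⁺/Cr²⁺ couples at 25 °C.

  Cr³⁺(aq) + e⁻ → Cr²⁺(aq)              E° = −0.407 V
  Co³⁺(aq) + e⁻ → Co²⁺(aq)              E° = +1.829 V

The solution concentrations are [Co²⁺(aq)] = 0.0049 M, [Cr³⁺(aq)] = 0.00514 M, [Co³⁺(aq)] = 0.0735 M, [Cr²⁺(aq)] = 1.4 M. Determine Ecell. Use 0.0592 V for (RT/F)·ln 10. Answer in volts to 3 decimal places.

+2.450 V

The Co³⁺/Co²⁺ couple has the more positive E°, so it is the cathode; Cr³⁺/Cr²⁺ is the anode.
E°cell = +1.829 − (−0.407) = +2.236 V, with n = 1 electron transferred.
For the overall reaction Co³⁺(aq) + Cr²⁺(aq) → Co²⁺(aq) + Cr³⁺(aq), Q = ([Co²⁺(aq)]·[Cr³⁺(aq)]) / ([Co³⁺(aq)]·[Cr²⁺(aq)]) = 0.000245, giving log Q = −3.611.
Applying E = E° − (RT ln10/nF)·log Q gives +2.236 − (0.0592/1)(−3.611) = +2.450 V.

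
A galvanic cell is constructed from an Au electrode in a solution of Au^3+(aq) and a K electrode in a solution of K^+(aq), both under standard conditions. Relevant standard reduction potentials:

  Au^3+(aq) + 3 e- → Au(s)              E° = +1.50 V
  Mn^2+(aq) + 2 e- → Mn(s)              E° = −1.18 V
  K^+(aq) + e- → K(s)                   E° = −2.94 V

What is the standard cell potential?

The Au³⁺/Au couple has the higher E°, so Au ion is reduced (cathode) and K is oxidized (anode).
E°cell = E°(cathode) − E°(anode) = +1.50 − (−2.94) = +4.44 V.

+4.44 V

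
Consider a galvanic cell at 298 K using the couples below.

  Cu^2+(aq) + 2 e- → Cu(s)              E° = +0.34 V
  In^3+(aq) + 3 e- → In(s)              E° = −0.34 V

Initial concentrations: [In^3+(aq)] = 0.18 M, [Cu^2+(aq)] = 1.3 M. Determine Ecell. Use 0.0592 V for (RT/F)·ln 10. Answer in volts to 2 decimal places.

+0.70 V

The Cu²⁺/Cu couple has the more positive E°, so it is the cathode; In³⁺/In is the anode.
E°cell = E°cat − E°an = +0.34 − (−0.34) = +0.68 V; n = 6.
For the overall reaction 3 Cu^2+(aq) + 2 In(s) → 3 Cu(s) + 2 In^3+(aq), Q = [In^3+(aq)]^2 / [Cu^2+(aq)]^3 = 0.0147, giving log Q = −1.831.
By the Nernst equation, E = +0.68 − (0.0592/6)·(−1.831) = +0.70 V.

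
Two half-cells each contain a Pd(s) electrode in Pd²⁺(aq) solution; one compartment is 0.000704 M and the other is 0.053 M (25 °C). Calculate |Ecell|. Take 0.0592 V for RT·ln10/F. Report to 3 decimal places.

0.056 V

For a concentration cell E°cell = 0, since both electrodes use the same couple.
The compartment with the higher Pd²⁺(aq) concentration (0.053 M) acts as the cathode; ions are reduced there and produced at the dilute (0.000704 M) anode.
With n = 2, Ecell = −(0.0592/2)·log([dilute]/[conc]) = −(0.0592/2)·log(0.000704/0.053) = +0.056 V.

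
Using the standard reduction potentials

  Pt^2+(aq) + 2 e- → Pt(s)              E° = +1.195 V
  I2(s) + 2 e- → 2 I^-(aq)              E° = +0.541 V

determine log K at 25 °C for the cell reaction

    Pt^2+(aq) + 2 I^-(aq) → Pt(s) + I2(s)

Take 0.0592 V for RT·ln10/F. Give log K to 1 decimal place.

log K = 22.1

The Pt²⁺/Pt couple is reduced (cathode); E°cell = +1.195 − (+0.541) = +0.654 V with n = 2.
At equilibrium E = 0, so log K = nE°cell / 0.0592 = (2)(+0.654) / 0.0592 = 22.1.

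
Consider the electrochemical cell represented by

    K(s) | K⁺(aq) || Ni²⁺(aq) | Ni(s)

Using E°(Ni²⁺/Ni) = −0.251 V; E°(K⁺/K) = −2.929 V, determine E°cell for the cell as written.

+2.678 V

By convention the left-hand electrode in cell notation is the anode (oxidation) and the right-hand electrode is the cathode (reduction).
E°cell = E°(right) − E°(left) = −0.251 − (−2.929) = +2.678 V.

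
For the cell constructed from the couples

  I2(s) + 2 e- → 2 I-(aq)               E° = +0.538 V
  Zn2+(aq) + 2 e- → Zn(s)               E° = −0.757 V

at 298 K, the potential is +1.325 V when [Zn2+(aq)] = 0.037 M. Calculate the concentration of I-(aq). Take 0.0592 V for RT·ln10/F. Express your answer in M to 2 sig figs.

1.6 M

The I₂/I⁻ couple has the larger reduction potential, so it is the cathode: E°cell = +0.538 − (−0.757) = +1.295 V and n = 2.
Rearranging E = E° − (0.0592/n)·log Q gives log Q = 2(+1.295 − (+1.325))/0.0592 = −1.014.
For I2(s) + Zn(s) → 2 I-(aq) + Zn2+(aq), the reaction quotient is Q = [I-(aq)]^2·[Zn2+(aq)].
Isolating [I-(aq)] in Q = 10^{−1.014} yields log [I-(aq)] = 0.209, i.e. 1.6 M.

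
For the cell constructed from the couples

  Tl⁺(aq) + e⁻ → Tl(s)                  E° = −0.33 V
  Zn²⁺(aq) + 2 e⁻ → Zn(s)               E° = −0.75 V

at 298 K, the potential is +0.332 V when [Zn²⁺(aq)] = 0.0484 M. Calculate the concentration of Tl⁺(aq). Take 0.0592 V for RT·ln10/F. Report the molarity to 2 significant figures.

0.0072 M

Tl⁺/Tl is the cathode (higher E°); E°cell = −0.33 − (−0.75) = +0.42 V with n = 2.
Rearranging E = E° − (0.0592/n)·log Q gives log Q = 2(+0.42 − (+0.332))/0.0592 = 2.973.
Balancing electrons gives 2 Tl⁺(aq) + Zn(s) → 2 Tl(s) + Zn²⁺(aq); thus Q = [Zn²⁺(aq)] / [Tl⁺(aq)]^2.
Isolating [Tl⁺(aq)] in Q = 10^{2.973} yields log [Tl⁺(aq)] = −2.144, i.e. 0.0072 M.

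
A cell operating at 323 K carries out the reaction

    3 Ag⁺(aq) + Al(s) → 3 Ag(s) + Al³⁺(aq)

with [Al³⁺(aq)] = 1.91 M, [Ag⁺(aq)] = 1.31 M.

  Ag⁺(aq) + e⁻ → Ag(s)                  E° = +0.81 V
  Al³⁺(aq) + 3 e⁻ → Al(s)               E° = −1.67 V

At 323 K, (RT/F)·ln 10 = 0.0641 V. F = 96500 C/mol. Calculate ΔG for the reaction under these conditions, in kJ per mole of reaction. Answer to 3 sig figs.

−718 kJ/mol

The standard cell potential is +0.81 − (−1.67) = +2.48 V, with n = 3 electrons in the balanced equation.
Q = [Al³⁺(aq)] / [Ag⁺(aq)]^3 = 0.85, so log Q = −0.071 and E = +2.48 − (0.0641/3)(−0.071) = +2.4815 V.
Finally ΔG = −nFE = −(3)(96500 C/mol)(+2.4815 V) = −718 kJ/mol.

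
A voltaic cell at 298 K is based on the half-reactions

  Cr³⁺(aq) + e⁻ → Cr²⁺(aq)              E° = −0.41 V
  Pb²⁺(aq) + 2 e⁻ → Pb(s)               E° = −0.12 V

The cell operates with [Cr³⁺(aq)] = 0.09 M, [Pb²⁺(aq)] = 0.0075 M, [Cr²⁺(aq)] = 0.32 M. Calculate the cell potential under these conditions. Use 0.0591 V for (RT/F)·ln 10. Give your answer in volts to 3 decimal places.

+0.260 V

The Pb²⁺/Pb couple has the more positive E°, so it is the cathode; Cr³⁺/Cr²⁺ is the anode.
The standard potential is −0.12 − (−0.41) = +0.29 V and the balanced reaction transfers n = 2 electrons.
The balanced reaction is Pb²⁺(aq) + 2 Cr²⁺(aq) → Pb(s) + 2 Cr³⁺(aq), so Q = [Cr³⁺(aq)]^2 / ([Pb²⁺(aq)]·[Cr²⁺(aq)]^2) = 10.5 and log Q = 1.023.
E = E° − (0.0591/n)·log Q = +0.29 − (0.0591/2)(1.023) = +0.260 V.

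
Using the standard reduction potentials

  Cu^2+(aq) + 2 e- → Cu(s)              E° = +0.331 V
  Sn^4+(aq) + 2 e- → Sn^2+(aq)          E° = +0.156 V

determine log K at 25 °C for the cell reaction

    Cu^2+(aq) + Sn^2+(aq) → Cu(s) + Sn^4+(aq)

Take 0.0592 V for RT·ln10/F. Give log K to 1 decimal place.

The Cu²⁺/Cu couple is reduced (cathode); E°cell = +0.331 − (+0.156) = +0.175 V with n = 2.
At equilibrium E = 0, so log K = nE°cell / 0.0592 = (2)(+0.175) / 0.0592 = 5.9.

log K = 5.9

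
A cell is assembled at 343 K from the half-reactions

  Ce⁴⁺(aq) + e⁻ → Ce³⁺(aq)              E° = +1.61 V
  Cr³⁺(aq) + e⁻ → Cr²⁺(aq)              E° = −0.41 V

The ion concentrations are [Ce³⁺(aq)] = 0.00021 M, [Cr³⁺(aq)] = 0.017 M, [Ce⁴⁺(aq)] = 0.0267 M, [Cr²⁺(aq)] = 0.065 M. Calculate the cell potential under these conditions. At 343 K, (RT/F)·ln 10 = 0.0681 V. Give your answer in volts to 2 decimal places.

+2.20 V

The Ce⁴⁺/Ce³⁺ couple has the more positive E°, so it is the cathode; Cr³⁺/Cr²⁺ is the anode.
E°cell = E°cat − E°an = +1.61 − (−0.41) = +2.02 V; n = 1.
Balancing gives Ce⁴⁺(aq) + Cr²⁺(aq) → Ce³⁺(aq) + Cr³⁺(aq); hence Q = ([Ce³⁺(aq)]·[Cr³⁺(aq)]) / ([Ce⁴⁺(aq)]·[Cr²⁺(aq)]) = 0.00206 (log Q = −2.687).
By the Nernst equation, E = +2.02 − (0.0681/1)·(−2.687) = +2.20 V.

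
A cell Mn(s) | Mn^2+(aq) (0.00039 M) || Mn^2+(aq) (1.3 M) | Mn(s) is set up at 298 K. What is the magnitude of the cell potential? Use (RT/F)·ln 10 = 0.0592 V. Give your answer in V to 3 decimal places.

For a concentration cell E°cell = 0, since both electrodes use the same couple.
The compartment with the higher Mn^2+(aq) concentration (1.3 M) acts as the cathode; ions are reduced there and produced at the dilute (0.00039 M) anode.
With n = 2, Ecell = −(0.0592/2)·log([dilute]/[conc]) = −(0.0592/2)·log(0.00039/1.3) = +0.104 V.

0.104 V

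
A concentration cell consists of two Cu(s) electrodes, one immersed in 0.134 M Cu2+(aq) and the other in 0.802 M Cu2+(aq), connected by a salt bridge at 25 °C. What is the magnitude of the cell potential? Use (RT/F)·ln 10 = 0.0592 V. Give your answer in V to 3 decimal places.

For a concentration cell E°cell = 0, since both electrodes use the same couple.
The compartment with the higher Cu2+(aq) concentration (0.802 M) acts as the cathode; ions are reduced there and produced at the dilute (0.134 M) anode.
With n = 2, Ecell = −(0.0592/2)·log([dilute]/[conc]) = −(0.0592/2)·log(0.134/0.802) = +0.023 V.

0.023 V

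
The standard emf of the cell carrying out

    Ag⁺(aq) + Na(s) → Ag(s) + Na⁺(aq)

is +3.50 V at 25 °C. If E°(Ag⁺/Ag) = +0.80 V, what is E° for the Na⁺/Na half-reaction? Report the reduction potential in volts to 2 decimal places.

In the reaction as written the Ag⁺/Ag couple is reduced (cathode) and Na⁺/Na is oxidized (anode), so E°cell = E°(Ag⁺/Ag) − E°(Na⁺/Na).
E°(Na⁺/Na) = E°(cathode) − E°cell = +0.80 − (+3.50) = −2.70 V.

−2.70 V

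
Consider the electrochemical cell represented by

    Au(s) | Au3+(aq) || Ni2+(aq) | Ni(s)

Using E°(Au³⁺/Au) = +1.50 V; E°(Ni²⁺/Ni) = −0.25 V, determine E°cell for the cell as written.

−1.75 V

By convention the left-hand electrode in cell notation is the anode (oxidation) and the right-hand electrode is the cathode (reduction).
E°cell = E°(right) − E°(left) = −0.25 − (+1.50) = −1.75 V.
The negative sign shows that, as written, the cell would require an external voltage to drive the reaction.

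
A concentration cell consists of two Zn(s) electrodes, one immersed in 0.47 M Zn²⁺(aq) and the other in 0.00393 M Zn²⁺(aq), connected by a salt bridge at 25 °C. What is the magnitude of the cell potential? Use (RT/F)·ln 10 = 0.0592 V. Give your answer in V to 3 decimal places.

0.062 V

For a concentration cell E°cell = 0, since both electrodes use the same couple.
The compartment with the higher Zn²⁺(aq) concentration (0.47 M) acts as the cathode; ions are reduced there and produced at the dilute (0.00393 M) anode.
With n = 2, Ecell = −(0.0592/2)·log([dilute]/[conc]) = −(0.0592/2)·log(0.00393/0.47) = +0.062 V.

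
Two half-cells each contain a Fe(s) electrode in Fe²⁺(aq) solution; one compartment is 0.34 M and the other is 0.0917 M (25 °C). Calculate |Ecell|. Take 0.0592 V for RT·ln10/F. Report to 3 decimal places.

For a concentration cell E°cell = 0, since both electrodes use the same couple.
The compartment with the higher Fe²⁺(aq) concentration (0.34 M) acts as the cathode; ions are reduced there and produced at the dilute (0.0917 M) anode.
With n = 2, Ecell = −(0.0592/2)·log([dilute]/[conc]) = −(0.0592/2)·log(0.0917/0.34) = +0.017 V.

0.017 V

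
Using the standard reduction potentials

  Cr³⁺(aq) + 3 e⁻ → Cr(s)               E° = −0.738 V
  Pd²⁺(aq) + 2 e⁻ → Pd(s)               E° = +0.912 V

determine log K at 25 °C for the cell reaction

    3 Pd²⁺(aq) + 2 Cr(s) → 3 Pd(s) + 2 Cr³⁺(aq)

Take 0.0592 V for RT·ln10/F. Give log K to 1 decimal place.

The Pd²⁺/Pd couple is reduced (cathode); E°cell = +0.912 − (−0.738) = +1.650 V with n = 6.
At equilibrium E = 0, so log K = nE°cell / 0.0592 = (6)(+1.650) / 0.0592 = 167.2.

log K = 167.2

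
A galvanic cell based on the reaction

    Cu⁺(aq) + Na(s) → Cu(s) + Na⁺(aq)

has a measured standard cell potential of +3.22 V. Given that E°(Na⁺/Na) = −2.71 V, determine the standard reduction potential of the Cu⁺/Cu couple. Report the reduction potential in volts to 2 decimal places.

In the reaction as written the Cu⁺/Cu couple is reduced (cathode) and Na⁺/Na is oxidized (anode), so E°cell = E°(Cu⁺/Cu) − E°(Na⁺/Na).
E°(Cu⁺/Cu) = E°cell + E°(anode) = +3.22 + (−2.71) = +0.51 V.

+0.51 V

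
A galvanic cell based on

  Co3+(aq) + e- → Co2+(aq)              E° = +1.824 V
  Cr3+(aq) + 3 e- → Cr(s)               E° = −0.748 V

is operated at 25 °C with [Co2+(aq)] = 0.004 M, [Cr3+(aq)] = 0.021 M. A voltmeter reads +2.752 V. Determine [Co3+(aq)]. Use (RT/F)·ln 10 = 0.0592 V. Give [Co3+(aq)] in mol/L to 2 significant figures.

1.2 M

With Co³⁺/Co²⁺ at the cathode and Cr³⁺/Cr at the anode, E°cell = +1.824 − (−0.748) = +2.572 V (n = 3).
Since E = E° − (0.0592/n)·log Q, log Q = n(E° − E)/0.0592 = −9.122.
Balancing electrons gives 3 Co3+(aq) + Cr(s) → 3 Co2+(aq) + Cr3+(aq); thus Q = ([Co2+(aq)]^3·[Cr3+(aq)]) / [Co3+(aq)]^3.
Isolating [Co3+(aq)] in Q = 10^{−9.122} yields log [Co3+(aq)] = 0.083, i.e. 1.2 M.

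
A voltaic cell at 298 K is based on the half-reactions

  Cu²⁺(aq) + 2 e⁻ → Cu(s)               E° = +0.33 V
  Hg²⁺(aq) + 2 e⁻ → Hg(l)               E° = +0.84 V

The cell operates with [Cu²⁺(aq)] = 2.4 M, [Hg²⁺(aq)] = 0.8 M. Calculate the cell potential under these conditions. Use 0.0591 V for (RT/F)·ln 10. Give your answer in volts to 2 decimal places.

Since E°(Hg²⁺/Hg) > E°(Cu²⁺/Cu), Hg²⁺/Hg serves as the cathode.
E°cell = E°cat − E°an = +0.84 − (+0.33) = +0.51 V; n = 2.
For the overall reaction Hg²⁺(aq) + Cu(s) → Hg(l) + Cu²⁺(aq), Q = [Cu²⁺(aq)] / [Hg²⁺(aq)] = 3, giving log Q = 0.477.
By the Nernst equation, E = +0.51 − (0.0591/2)·(0.477) = +0.50 V.

+0.50 V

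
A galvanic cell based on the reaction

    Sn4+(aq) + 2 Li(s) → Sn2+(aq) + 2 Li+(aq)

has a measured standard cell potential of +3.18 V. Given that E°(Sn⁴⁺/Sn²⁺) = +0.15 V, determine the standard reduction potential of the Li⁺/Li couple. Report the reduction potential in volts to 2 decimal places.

In the reaction as written the Sn⁴⁺/Sn²⁺ couple is reduced (cathode) and Li⁺/Li is oxidized (anode), so E°cell = E°(Sn⁴⁺/Sn²⁺) − E°(Li⁺/Li).
E°(Li⁺/Li) = E°(cathode) − E°cell = +0.15 − (+3.18) = −3.03 V.

−3.03 V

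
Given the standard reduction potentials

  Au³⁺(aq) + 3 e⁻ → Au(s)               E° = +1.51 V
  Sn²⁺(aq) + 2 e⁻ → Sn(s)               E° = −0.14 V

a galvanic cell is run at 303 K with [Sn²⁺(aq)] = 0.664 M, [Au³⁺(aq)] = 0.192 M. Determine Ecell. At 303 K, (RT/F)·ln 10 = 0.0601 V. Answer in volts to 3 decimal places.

+1.641 V

Since E°(Au³⁺/Au) > E°(Sn²⁺/Sn), Au³⁺/Au serves as the cathode.
E°cell = +1.51 − (−0.14) = +1.65 V, with n = 6 electrons transferred.
The balanced reaction is 2 Au³⁺(aq) + 3 Sn(s) → 2 Au(s) + 3 Sn²⁺(aq), so Q = [Sn²⁺(aq)]^3 / [Au³⁺(aq)]^2 = 7.94 and log Q = 0.900.
E = E° − (0.0601/n)·log Q = +1.65 − (0.0601/6)(0.900) = +1.641 V.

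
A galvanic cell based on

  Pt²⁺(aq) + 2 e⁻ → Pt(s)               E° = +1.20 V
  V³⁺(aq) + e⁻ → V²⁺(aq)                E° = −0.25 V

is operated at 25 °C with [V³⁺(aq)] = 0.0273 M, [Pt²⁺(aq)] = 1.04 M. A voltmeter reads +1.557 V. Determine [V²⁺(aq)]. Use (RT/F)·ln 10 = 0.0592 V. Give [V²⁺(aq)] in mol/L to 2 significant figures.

1.7 M

Pt²⁺/Pt is the cathode (higher E°); E°cell = +1.20 − (−0.25) = +1.45 V with n = 2.
Since E = E° − (0.0592/n)·log Q, log Q = n(E° − E)/0.0592 = −3.615.
Balancing electrons gives Pt²⁺(aq) + 2 V²⁺(aq) → Pt(s) + 2 V³⁺(aq); thus Q = [V³⁺(aq)]^2 / ([Pt²⁺(aq)]·[V²⁺(aq)]^2).
Solving for the unknown gives log [V²⁺(aq)] = 0.235, so [V²⁺(aq)] ≈ 1.7 M.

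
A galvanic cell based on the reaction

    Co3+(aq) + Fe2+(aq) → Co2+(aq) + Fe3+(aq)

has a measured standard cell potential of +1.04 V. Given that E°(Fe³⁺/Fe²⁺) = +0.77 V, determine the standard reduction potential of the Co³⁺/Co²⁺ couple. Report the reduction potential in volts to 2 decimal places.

+1.81 V

In the reaction as written the Co³⁺/Co²⁺ couple is reduced (cathode) and Fe³⁺/Fe²⁺ is oxidized (anode), so E°cell = E°(Co³⁺/Co²⁺) − E°(Fe³⁺/Fe²⁺).
E°(Co³⁺/Co²⁺) = E°cell + E°(anode) = +1.04 + (+0.77) = +1.81 V.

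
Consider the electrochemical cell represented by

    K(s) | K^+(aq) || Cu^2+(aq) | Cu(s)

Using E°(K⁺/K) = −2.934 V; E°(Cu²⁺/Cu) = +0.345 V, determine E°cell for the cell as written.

+3.279 V

By convention the left-hand electrode in cell notation is the anode (oxidation) and the right-hand electrode is the cathode (reduction).
E°cell = E°(right) − E°(left) = +0.345 − (−2.934) = +3.279 V.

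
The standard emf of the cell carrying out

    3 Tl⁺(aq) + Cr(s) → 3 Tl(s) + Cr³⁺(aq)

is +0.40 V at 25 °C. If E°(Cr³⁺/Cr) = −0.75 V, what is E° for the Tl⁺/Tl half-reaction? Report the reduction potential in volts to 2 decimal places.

−0.35 V

In the reaction as written the Tl⁺/Tl couple is reduced (cathode) and Cr³⁺/Cr is oxidized (anode), so E°cell = E°(Tl⁺/Tl) − E°(Cr³⁺/Cr).
E°(Tl⁺/Tl) = E°cell + E°(anode) = +0.40 + (−0.75) = −0.35 V.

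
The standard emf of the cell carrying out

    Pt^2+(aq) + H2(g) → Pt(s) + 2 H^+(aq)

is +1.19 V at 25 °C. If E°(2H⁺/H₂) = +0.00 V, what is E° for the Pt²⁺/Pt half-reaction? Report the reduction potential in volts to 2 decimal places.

In the reaction as written the Pt²⁺/Pt couple is reduced (cathode) and 2H⁺/H₂ is oxidized (anode), so E°cell = E°(Pt²⁺/Pt) − E°(2H⁺/H₂).
E°(Pt²⁺/Pt) = E°cell + E°(anode) = +1.19 + (+0.00) = +1.19 V.

+1.19 V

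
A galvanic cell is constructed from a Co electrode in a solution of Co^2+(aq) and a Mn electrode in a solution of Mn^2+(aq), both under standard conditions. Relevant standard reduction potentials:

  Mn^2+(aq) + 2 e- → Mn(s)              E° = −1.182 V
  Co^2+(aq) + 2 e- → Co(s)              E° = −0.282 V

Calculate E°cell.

+0.900 V

The Co²⁺/Co couple has the higher E°, so Co ion is reduced (cathode) and Mn is oxidized (anode).
E°cell = E°(cathode) − E°(anode) = −0.282 − (−1.182) = +0.900 V.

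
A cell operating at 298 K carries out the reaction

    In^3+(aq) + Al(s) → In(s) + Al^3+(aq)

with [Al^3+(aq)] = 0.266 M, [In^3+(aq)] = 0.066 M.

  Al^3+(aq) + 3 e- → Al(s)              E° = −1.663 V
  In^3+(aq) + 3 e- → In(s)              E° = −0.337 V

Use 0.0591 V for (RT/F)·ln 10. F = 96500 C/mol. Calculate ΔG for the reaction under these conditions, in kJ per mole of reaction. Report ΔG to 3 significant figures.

−380 kJ/mol

With In³⁺/In reduced at the cathode, E°cell = −0.337 − (−1.663) = +1.326 V and n = 3.
The reaction quotient is [Al^3+(aq)] / [In^3+(aq)] = 4.03; by Nernst, E = +1.326 − (0.0591/3)(0.605) = +1.3141 V.
Finally ΔG = −nFE = −(3)(96500 C/mol)(+1.3141 V) = −380 kJ/mol.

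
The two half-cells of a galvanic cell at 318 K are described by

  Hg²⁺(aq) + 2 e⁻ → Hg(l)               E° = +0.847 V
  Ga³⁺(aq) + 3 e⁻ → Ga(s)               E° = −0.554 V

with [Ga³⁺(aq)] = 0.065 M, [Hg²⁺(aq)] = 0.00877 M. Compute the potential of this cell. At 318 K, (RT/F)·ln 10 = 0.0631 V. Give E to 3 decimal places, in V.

+1.361 V

Hg²⁺/Hg is reduced (cathode, E° = +0.847 V) and Ga³⁺/Ga is oxidized (anode).
The standard potential is +0.847 − (−0.554) = +1.401 V and the balanced reaction transfers n = 6 electrons.
The balanced reaction is 3 Hg²⁺(aq) + 2 Ga(s) → 3 Hg(l) + 2 Ga³⁺(aq), so Q = [Ga³⁺(aq)]^2 / [Hg²⁺(aq)]^3 = 6.26×10^3 and log Q = 3.797.
By the Nernst equation, E = +1.401 − (0.0631/6)·(3.797) = +1.361 V.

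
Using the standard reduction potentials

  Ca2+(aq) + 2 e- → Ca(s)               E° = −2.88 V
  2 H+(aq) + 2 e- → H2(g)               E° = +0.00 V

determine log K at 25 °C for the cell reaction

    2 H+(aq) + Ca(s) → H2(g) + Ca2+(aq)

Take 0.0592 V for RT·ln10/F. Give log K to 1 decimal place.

log K = 97.3

The 2H⁺/H₂ couple is reduced (cathode); E°cell = +0.00 − (−2.88) = +2.88 V with n = 2.
At equilibrium E = 0, so log K = nE°cell / 0.0592 = (2)(+2.88) / 0.0592 = 97.3.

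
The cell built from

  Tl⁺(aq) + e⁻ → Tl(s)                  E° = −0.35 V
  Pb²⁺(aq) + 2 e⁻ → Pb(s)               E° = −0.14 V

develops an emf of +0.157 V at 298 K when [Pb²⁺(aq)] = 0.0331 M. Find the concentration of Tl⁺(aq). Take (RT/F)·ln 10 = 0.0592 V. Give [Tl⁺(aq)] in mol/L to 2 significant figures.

1.4 M

With Pb²⁺/Pb at the cathode and Tl⁺/Tl at the anode, E°cell = −0.14 − (−0.35) = +0.21 V (n = 2).
Since E = E° − (0.0592/n)·log Q, log Q = n(E° − E)/0.0592 = 1.791.
For Pb²⁺(aq) + 2 Tl(s) → Pb(s) + 2 Tl⁺(aq), the reaction quotient is Q = [Tl⁺(aq)]^2 / [Pb²⁺(aq)].
Solving for the unknown gives log [Tl⁺(aq)] = 0.155, so [Tl⁺(aq)] ≈ 1.4 M.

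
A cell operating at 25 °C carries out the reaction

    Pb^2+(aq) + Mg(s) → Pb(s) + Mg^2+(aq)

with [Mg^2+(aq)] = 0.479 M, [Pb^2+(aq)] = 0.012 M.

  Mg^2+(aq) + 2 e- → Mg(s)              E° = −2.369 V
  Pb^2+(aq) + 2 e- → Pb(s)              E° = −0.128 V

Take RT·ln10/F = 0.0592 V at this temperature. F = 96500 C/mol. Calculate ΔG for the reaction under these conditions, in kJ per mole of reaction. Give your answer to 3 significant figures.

E°cell = −0.128 − (−2.369) = +2.241 V; the balanced reaction transfers n = 2 electrons.
The reaction quotient is [Mg^2+(aq)] / [Pb^2+(aq)] = 39.9; by Nernst, E = +2.241 − (0.0592/2)(1.601) = +2.1936 V.
ΔG = −nFE = −(2)(96500)(+2.1936) J/mol = −423 kJ/mol.

−423 kJ/mol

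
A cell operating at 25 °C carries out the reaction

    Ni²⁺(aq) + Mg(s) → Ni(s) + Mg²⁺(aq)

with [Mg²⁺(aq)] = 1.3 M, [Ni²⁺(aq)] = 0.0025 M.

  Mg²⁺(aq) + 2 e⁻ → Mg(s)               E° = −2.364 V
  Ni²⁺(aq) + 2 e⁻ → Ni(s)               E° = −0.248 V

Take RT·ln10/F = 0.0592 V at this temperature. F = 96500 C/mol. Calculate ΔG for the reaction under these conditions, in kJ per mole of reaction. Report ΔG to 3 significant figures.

The standard cell potential is −0.248 − (−2.364) = +2.116 V, with n = 2 electrons in the balanced equation.
Q = [Mg²⁺(aq)] / [Ni²⁺(aq)] = 520, so log Q = 2.716 and E = +2.116 − (0.0592/2)(2.716) = +2.0356 V.
Then ΔG = −nFE = −2 × 96500 × +2.0356 J/mol = −393 kJ/mol.

−393 kJ/mol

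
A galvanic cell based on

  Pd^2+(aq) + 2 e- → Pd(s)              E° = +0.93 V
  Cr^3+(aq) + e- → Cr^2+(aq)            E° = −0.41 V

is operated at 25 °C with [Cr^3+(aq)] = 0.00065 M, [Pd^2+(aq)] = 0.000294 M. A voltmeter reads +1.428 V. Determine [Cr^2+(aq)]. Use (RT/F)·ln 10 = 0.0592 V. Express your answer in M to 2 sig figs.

With Pd²⁺/Pd at the cathode and Cr³⁺/Cr²⁺ at the anode, E°cell = +0.93 − (−0.41) = +1.34 V (n = 2).
From the Nernst equation, log Q = n(E° − E)/0.0592 = 2·(+1.34 − (+1.428))/0.0592 = −2.973.
For Pd^2+(aq) + 2 Cr^2+(aq) → Pd(s) + 2 Cr^3+(aq), the reaction quotient is Q = [Cr^3+(aq)]^2 / ([Pd^2+(aq)]·[Cr^2+(aq)]^2).
Isolating [Cr^2+(aq)] in Q = 10^{−2.973} yields log [Cr^2+(aq)] = 0.065, i.e. 1.2 M.

1.2 M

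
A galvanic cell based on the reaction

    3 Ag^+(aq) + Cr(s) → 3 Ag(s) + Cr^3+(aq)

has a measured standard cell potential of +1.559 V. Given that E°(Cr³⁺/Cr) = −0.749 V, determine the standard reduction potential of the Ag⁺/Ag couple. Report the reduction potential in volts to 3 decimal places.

+0.810 V

In the reaction as written the Ag⁺/Ag couple is reduced (cathode) and Cr³⁺/Cr is oxidized (anode), so E°cell = E°(Ag⁺/Ag) − E°(Cr³⁺/Cr).
E°(Ag⁺/Ag) = E°cell + E°(anode) = +1.559 + (−0.749) = +0.810 V.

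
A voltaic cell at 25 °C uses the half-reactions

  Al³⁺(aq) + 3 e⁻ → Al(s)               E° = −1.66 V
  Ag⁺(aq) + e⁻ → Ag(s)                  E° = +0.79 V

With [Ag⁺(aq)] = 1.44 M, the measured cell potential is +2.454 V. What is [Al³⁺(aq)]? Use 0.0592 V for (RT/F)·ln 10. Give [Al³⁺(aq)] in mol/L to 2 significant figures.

1.9 M

The Ag⁺/Ag couple has the larger reduction potential, so it is the cathode: E°cell = +0.79 − (−1.66) = +2.45 V and n = 3.
Rearranging E = E° − (0.0592/n)·log Q gives log Q = 3(+2.45 − (+2.454))/0.0592 = −0.203.
For 3 Ag⁺(aq) + Al(s) → 3 Ag(s) + Al³⁺(aq), the reaction quotient is Q = [Al³⁺(aq)] / [Ag⁺(aq)]^3.
Substituting the known concentrations and solving, log [Al³⁺(aq)] = 0.272 and [Al³⁺(aq)] = 1.9 M.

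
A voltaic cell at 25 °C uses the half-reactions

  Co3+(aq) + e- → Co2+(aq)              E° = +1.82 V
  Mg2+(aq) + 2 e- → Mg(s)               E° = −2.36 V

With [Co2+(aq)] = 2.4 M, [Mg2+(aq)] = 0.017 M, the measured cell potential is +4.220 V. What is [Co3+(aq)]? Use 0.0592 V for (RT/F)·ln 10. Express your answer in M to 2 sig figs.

1.5 M

The Co³⁺/Co²⁺ couple has the larger reduction potential, so it is the cathode: E°cell = +1.82 − (−2.36) = +4.18 V and n = 2.
Rearranging E = E° − (0.0592/n)·log Q gives log Q = 2(+4.18 − (+4.220))/0.0592 = −1.351.
Balancing electrons gives 2 Co3+(aq) + Mg(s) → 2 Co2+(aq) + Mg2+(aq); thus Q = ([Co2+(aq)]^2·[Mg2+(aq)]) / [Co3+(aq)]^2.
Solving for the unknown gives log [Co3+(aq)] = 0.171, so [Co3+(aq)] ≈ 1.5 M.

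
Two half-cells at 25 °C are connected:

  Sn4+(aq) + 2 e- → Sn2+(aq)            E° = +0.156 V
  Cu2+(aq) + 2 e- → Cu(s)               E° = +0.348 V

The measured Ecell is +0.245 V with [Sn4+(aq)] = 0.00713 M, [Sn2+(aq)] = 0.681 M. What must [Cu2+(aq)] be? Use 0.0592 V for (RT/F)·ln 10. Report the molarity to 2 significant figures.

With Cu²⁺/Cu at the cathode and Sn⁴⁺/Sn²⁺ at the anode, E°cell = +0.348 − (+0.156) = +0.192 V (n = 2).
From the Nernst equation, log Q = n(E° − E)/0.0592 = 2·(+0.192 − (+0.245))/0.0592 = −1.791.
For Cu2+(aq) + Sn2+(aq) → Cu(s) + Sn4+(aq), the reaction quotient is Q = [Sn4+(aq)] / ([Cu2+(aq)]·[Sn2+(aq)]).
Substituting the known concentrations and solving, log [Cu2+(aq)] = −0.189 and [Cu2+(aq)] = 0.65 M.

0.65 M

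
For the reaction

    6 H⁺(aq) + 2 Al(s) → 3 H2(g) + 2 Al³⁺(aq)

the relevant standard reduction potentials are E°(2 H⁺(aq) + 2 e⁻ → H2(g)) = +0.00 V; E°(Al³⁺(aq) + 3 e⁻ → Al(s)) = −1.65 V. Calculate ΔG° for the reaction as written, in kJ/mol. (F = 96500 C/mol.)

−955 kJ/mol

In the reaction as written H⁺(aq) is reduced, so the 2H⁺/H₂ couple is the cathode and Al³⁺/Al is the anode.
E°cell = +0.00 − (−1.65) = +1.65 V; balancing electrons gives n = 6.
ΔG° = −nFE°cell = −(6)(96500)(+1.65) J/mol = −955 kJ/mol.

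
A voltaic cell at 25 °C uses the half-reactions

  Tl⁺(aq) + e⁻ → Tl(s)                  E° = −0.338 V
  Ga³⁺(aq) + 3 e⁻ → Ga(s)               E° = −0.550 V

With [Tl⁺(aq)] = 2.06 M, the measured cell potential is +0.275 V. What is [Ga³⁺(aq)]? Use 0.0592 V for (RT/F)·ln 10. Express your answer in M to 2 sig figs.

Tl⁺/Tl is the cathode (higher E°); E°cell = −0.338 − (−0.550) = +0.212 V with n = 3.
From the Nernst equation, log Q = n(E° − E)/0.0592 = 3·(+0.212 − (+0.275))/0.0592 = −3.193.
Balancing electrons gives 3 Tl⁺(aq) + Ga(s) → 3 Tl(s) + Ga³⁺(aq); thus Q = [Ga³⁺(aq)] / [Tl⁺(aq)]^3.
Solving for the unknown gives log [Ga³⁺(aq)] = −2.251, so [Ga³⁺(aq)] ≈ 0.0056 M.

0.0056 M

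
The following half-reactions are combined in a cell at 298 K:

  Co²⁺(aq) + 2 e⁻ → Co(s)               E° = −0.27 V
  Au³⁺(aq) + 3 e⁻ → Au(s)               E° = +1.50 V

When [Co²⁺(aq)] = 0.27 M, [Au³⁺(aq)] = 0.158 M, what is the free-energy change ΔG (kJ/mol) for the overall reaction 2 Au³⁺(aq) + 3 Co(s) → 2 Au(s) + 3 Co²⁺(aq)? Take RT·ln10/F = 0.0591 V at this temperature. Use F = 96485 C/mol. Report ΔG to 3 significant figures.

The standard cell potential is +1.50 − (−0.27) = +1.77 V, with n = 6 electrons in the balanced equation.
Here Q = [Co²⁺(aq)]^3 / [Au³⁺(aq)]^2 = 0.788 (log Q = −0.103), giving E = +1.77 − (0.0591/6)·(−0.103) = +1.7710 V.
Finally ΔG = −nFE = −(6)(96485 C/mol)(+1.7710 V) = −1030 kJ/mol.

−1030 kJ/mol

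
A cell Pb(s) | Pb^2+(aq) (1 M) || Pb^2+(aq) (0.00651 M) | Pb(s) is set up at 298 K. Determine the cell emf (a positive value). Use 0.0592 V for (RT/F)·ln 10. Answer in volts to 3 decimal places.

0.065 V

For a concentration cell E°cell = 0, since both electrodes use the same couple.
The compartment with the higher Pb^2+(aq) concentration (1 M) acts as the cathode; ions are reduced there and produced at the dilute (0.00651 M) anode.
With n = 2, Ecell = −(0.0592/2)·log([dilute]/[conc]) = −(0.0592/2)·log(0.00651/1) = +0.065 V.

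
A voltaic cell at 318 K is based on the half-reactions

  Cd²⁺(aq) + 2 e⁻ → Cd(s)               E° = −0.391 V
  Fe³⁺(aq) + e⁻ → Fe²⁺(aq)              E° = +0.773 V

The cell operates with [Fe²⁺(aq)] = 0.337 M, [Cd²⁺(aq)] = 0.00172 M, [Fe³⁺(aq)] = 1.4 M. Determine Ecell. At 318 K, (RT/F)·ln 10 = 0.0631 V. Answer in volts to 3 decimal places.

+1.290 V

Since E°(Fe³⁺/Fe²⁺) > E°(Cd²⁺/Cd), Fe³⁺/Fe²⁺ serves as the cathode.
E°cell = E°cat − E°an = +0.773 − (−0.391) = +1.164 V; n = 2.
Balancing gives 2 Fe³⁺(aq) + Cd(s) → 2 Fe²⁺(aq) + Cd²⁺(aq); hence Q = ([Fe²⁺(aq)]^2·[Cd²⁺(aq)]) / [Fe³⁺(aq)]^2 = 9.97×10^−5 (log Q = −4.001).
E = E° − (0.0631/n)·log Q = +1.164 − (0.0631/2)(−4.001) = +1.290 V.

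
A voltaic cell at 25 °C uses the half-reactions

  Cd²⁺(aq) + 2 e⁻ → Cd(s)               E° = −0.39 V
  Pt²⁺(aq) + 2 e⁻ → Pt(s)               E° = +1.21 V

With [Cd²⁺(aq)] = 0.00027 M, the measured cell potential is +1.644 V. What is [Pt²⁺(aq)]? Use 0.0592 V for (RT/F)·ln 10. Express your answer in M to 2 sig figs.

0.0083 M

Pt²⁺/Pt is the cathode (higher E°); E°cell = +1.21 − (−0.39) = +1.60 V with n = 2.
Rearranging E = E° − (0.0592/n)·log Q gives log Q = 2(+1.60 − (+1.644))/0.0592 = −1.486.
The balanced reaction is Pt²⁺(aq) + Cd(s) → Pt(s) + Cd²⁺(aq), so Q = [Cd²⁺(aq)] / [Pt²⁺(aq)].
Solving for the unknown gives log [Pt²⁺(aq)] = −2.083, so [Pt²⁺(aq)] ≈ 0.0083 M.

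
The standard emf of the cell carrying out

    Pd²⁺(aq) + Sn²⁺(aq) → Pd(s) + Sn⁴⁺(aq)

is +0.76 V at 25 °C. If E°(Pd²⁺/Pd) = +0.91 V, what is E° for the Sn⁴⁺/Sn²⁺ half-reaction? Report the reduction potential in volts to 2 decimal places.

+0.15 V

In the reaction as written the Pd²⁺/Pd couple is reduced (cathode) and Sn⁴⁺/Sn²⁺ is oxidized (anode), so E°cell = E°(Pd²⁺/Pd) − E°(Sn⁴⁺/Sn²⁺).
E°(Sn⁴⁺/Sn²⁺) = E°(cathode) − E°cell = +0.91 − (+0.76) = +0.15 V.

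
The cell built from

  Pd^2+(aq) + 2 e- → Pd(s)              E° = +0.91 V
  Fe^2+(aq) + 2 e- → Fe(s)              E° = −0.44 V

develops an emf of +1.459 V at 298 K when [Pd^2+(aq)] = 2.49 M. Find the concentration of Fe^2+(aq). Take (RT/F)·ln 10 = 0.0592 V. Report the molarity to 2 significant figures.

Pd²⁺/Pd is the cathode (higher E°); E°cell = +0.91 − (−0.44) = +1.35 V with n = 2.
From the Nernst equation, log Q = n(E° − E)/0.0592 = 2·(+1.35 − (+1.459))/0.0592 = −3.682.
Balancing electrons gives Pd^2+(aq) + Fe(s) → Pd(s) + Fe^2+(aq); thus Q = [Fe^2+(aq)] / [Pd^2+(aq)].
Substituting the known concentrations and solving, log [Fe^2+(aq)] = −3.286 and [Fe^2+(aq)] = 0.00052 M.

0.00052 M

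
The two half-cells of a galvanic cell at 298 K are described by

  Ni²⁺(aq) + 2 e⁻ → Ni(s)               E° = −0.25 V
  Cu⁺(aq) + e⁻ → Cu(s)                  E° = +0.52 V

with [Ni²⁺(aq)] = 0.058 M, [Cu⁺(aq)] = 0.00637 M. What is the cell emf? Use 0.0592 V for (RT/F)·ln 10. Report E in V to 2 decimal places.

Since E°(Cu⁺/Cu) > E°(Ni²⁺/Ni), Cu⁺/Cu serves as the cathode.
E°cell = +0.52 − (−0.25) = +0.77 V, with n = 2 electrons transferred.
The balanced reaction is 2 Cu⁺(aq) + Ni(s) → 2 Cu(s) + Ni²⁺(aq), so Q = [Ni²⁺(aq)] / [Cu⁺(aq)]^2 = 1.43×10^3 and log Q = 3.155.
E = E° − (0.0592/n)·log Q = +0.77 − (0.0592/2)(3.155) = +0.68 V.

+0.68 V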